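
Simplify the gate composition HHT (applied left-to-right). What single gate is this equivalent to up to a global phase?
T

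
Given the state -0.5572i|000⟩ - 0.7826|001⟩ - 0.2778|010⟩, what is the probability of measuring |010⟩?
0.07717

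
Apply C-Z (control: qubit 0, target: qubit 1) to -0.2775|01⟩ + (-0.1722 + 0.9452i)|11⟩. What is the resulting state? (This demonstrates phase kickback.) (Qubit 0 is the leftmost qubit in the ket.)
-0.2775|01⟩ + (0.1722 - 0.9452i)|11⟩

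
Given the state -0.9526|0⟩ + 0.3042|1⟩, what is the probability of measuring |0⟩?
0.9074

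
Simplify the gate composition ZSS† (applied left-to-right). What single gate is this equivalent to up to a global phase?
Z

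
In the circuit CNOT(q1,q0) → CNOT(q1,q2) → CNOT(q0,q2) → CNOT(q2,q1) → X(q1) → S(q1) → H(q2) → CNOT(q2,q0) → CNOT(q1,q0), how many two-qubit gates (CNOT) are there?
6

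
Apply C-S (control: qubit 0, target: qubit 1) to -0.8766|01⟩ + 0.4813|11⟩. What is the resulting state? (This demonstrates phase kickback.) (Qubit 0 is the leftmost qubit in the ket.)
-0.8766|01⟩ + 0.4813i|11⟩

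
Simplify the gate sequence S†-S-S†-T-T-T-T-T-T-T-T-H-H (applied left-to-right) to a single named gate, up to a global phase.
S†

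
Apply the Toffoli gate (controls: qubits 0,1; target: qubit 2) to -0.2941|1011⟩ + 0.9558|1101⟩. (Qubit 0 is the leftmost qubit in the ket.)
-0.2941|1011⟩ + 0.9558|1111⟩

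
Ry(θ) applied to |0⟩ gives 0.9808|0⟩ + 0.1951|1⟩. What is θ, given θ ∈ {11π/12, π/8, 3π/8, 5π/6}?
π/8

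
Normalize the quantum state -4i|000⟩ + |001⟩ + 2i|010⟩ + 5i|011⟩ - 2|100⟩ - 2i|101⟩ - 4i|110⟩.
-0.4781i|000⟩ + 0.1195|001⟩ + 0.239i|010⟩ + 0.5976i|011⟩ - 0.239|100⟩ - 0.239i|101⟩ - 0.4781i|110⟩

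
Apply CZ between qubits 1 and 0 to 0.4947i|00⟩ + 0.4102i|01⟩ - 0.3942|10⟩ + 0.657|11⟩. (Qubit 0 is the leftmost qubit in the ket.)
0.4947i|00⟩ + 0.4102i|01⟩ - 0.3942|10⟩ - 0.657|11⟩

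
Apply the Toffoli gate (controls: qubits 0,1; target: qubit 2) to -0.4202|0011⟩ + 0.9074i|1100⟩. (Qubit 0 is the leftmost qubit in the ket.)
-0.4202|0011⟩ + 0.9074i|1110⟩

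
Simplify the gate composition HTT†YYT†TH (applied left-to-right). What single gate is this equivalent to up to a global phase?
I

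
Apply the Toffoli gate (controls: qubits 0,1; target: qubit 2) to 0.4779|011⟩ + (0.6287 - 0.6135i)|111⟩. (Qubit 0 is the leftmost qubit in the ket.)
0.4779|011⟩ + (0.6287 - 0.6135i)|110⟩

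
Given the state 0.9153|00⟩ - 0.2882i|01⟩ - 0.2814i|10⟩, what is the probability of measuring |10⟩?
0.07919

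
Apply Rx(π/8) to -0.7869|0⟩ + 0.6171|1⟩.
(-0.7718 - 0.1204i)|0⟩ + (0.6052 + 0.1535i)|1⟩

Rx(π/8) = [[cos(θ/2), −i·sin(θ/2)], [−i·sin(θ/2), cos(θ/2)]]; θ = π/8, cos(θ/2) ≈ 0.980785, sin(θ/2) ≈ 0.19509.
With a = amp(|0⟩) = -0.7869 and b = amp(|1⟩) = 0.6171:
new amp(|0⟩) = (0.980785)·a + (-0.19509i)·b = (-0.7718 - 0.1204i)
new amp(|1⟩) = (-0.19509i)·a + (0.980785)·b = (0.6052 + 0.1535i)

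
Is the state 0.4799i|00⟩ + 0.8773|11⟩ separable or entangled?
Entangled

Writing the state as a|00⟩ + b|01⟩ + c|10⟩ + d|11⟩, it is a product state iff ad − bc = 0.
Here (a, b, c, d) = (0.4799i, 0, 0, 0.8773): ad − bc = (0.4799i)(0.8773) − (0)(0) = 0.421i ≠ 0, so the state is entangled.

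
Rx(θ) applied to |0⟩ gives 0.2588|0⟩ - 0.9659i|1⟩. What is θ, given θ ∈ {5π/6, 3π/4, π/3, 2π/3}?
5π/6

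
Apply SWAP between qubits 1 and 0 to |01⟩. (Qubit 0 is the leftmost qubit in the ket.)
|10⟩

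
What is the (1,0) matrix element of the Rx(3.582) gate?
-0.9759i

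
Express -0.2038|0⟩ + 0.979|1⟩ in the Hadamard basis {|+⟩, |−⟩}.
0.5481|+⟩ - 0.8364|−⟩

With |ψ⟩ = α|0⟩ + β|1⟩, the Hadamard-basis coefficients are ⟨+|ψ⟩ = (α + β)/√2 and ⟨−|ψ⟩ = (α − β)/√2.
Here α = -0.2038, β = 0.979: (α + β)/√2 = 0.5481, (α − β)/√2 = -0.8364.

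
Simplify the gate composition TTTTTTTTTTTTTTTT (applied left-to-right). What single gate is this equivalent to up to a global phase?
I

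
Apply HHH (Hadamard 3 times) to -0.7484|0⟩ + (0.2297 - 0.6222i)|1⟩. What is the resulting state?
(-0.3668 - 0.44i)|0⟩ + (-0.6916 + 0.44i)|1⟩

H² = I, so H^3 = H: a single Hadamard. With (a, b) = (-0.7484, (0.2297 - 0.6222i)), H gives ((a + b)/√2, (a − b)/√2) = ((-0.3668 - 0.44i), (-0.6916 + 0.44i)).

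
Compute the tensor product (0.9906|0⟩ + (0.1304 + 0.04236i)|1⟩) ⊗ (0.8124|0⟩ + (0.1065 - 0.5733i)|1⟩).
0.8048|00⟩ + (0.1055 - 0.5679i)|01⟩ + (0.1059 + 0.03441i)|10⟩ + (0.03817 - 0.07025i)|11⟩

amp(|b₁b₂…⟩) = product of the factor amplitudes for bits b₁, b₂, …; only kets whose every factor amplitude is nonzero survive.
|00⟩: (0.9906)(0.8124) = 0.8048
|01⟩: (0.9906)(0.1065 - 0.5733i) = (0.1055 - 0.5679i)
|10⟩: (0.1304 + 0.04236i)(0.8124) = (0.1059 + 0.03441i)
|11⟩: (0.1304 + 0.04236i)(0.1065 - 0.5733i) = (0.03817 - 0.07025i)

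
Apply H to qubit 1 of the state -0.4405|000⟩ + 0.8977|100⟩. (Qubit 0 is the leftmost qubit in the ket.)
-0.3115|000⟩ - 0.3115|010⟩ + 0.6348|100⟩ + 0.6348|110⟩

H on qubit 1 mixes each pair of kets that differ only in qubit 1: amplitudes (a, b) of (|…0…⟩, |…1…⟩) become ((a + b)/√2, (a − b)/√2). Kets absent from the input have amplitude 0.
(|000⟩, |010⟩): (a, b) = (-0.4405, 0) → (-0.3115, -0.3115)
(|100⟩, |110⟩): (a, b) = (0.8977, 0) → (0.6348, 0.6348)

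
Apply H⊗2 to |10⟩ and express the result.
1/2|00⟩ + 1/2|01⟩ - 1/2|10⟩ - 1/2|11⟩

H⊗2 gives amp(|y⟩) = (1/2) Σ_x (−1)^(x·y) amp(|x⟩), where x·y is the number of positions in which both x and y have a 1.
|00⟩: (1)/2 = 1/2
|01⟩: (1)/2 = 1/2
|10⟩: (-1)/2 = -1/2
|11⟩: (-1)/2 = -1/2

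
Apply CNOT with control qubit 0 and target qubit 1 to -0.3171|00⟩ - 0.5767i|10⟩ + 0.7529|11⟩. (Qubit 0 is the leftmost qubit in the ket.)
-0.3171|00⟩ + 0.7529|10⟩ - 0.5767i|11⟩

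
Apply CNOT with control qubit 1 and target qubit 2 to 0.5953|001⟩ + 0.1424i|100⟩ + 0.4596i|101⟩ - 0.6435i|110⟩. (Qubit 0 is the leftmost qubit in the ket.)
0.5953|001⟩ + 0.1424i|100⟩ + 0.4596i|101⟩ - 0.6435i|111⟩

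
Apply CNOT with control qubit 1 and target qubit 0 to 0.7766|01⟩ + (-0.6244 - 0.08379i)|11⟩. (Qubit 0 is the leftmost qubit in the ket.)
(-0.6244 - 0.08379i)|01⟩ + 0.7766|11⟩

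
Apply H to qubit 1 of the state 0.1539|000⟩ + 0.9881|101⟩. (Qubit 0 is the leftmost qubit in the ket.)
0.1088|000⟩ + 0.1088|010⟩ + 0.6987|101⟩ + 0.6987|111⟩

H on qubit 1 mixes each pair of kets that differ only in qubit 1: amplitudes (a, b) of (|…0…⟩, |…1…⟩) become ((a + b)/√2, (a − b)/√2). Kets absent from the input have amplitude 0.
(|000⟩, |010⟩): (a, b) = (0.1539, 0) → (0.1088, 0.1088)
(|101⟩, |111⟩): (a, b) = (0.9881, 0) → (0.6987, 0.6987)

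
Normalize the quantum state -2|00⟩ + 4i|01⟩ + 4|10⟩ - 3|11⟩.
-0.2981|00⟩ + 0.5963i|01⟩ + 0.5963|10⟩ - 1/√5|11⟩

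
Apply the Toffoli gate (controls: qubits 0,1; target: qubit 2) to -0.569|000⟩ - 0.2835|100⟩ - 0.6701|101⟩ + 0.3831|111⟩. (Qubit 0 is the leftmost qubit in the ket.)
-0.569|000⟩ - 0.2835|100⟩ - 0.6701|101⟩ + 0.3831|110⟩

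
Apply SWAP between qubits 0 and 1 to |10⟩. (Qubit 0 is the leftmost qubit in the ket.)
|01⟩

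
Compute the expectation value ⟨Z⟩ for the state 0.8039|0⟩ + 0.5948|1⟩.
0.2925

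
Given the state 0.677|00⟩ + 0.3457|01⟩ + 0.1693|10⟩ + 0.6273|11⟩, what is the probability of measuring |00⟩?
0.4583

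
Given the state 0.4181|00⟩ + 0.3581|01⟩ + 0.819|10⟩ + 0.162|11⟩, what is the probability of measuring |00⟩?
0.1748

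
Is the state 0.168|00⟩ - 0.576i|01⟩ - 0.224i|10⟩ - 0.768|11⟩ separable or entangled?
Separable

Writing the state as a|00⟩ + b|01⟩ + c|10⟩ + d|11⟩, it is a product state iff ad − bc = 0.
Here (a, b, c, d) = (0.168, -0.576i, -0.224i, -0.768): ad − bc = (0.168)(-0.768) − (-0.576i)(-0.224i) = 0, so the state is separable.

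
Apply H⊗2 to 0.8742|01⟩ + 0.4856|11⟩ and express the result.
0.6799|00⟩ - 0.6799|01⟩ + 0.1943|10⟩ - 0.1943|11⟩

H⊗2 gives amp(|y⟩) = (1/2) Σ_x (−1)^(x·y) amp(|x⟩), where x·y is the number of positions in which both x and y have a 1.
|00⟩: (0.8742 + 0.4856)/2 = 0.6799
|01⟩: (-0.8742 - 0.4856)/2 = -0.6799
|10⟩: (0.8742 - 0.4856)/2 = 0.1943
|11⟩: (-0.8742 + 0.4856)/2 = -0.1943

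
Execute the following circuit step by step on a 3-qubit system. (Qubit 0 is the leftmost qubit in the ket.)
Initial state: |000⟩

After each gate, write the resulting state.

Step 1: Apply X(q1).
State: |010⟩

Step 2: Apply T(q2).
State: |010⟩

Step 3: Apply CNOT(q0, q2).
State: |010⟩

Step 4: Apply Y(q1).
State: -i|000⟩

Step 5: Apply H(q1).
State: -(1/√2)i|000⟩ - (1/√2)i|010⟩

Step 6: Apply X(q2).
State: -(1/√2)i|001⟩ - (1/√2)i|011⟩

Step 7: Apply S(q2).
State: 1/√2|001⟩ + 1/√2|011⟩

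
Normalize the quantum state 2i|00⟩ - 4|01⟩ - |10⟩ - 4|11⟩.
0.3288i|00⟩ - 0.6576|01⟩ - 0.1644|10⟩ - 0.6576|11⟩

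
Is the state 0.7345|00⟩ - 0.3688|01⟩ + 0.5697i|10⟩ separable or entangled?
Entangled

Writing the state as a|00⟩ + b|01⟩ + c|10⟩ + d|11⟩, it is a product state iff ad − bc = 0.
Here (a, b, c, d) = (0.7345, -0.3688, 0.5697i, 0): ad − bc = (0.7345)(0) − (-0.3688)(0.5697i) = 0.2101i ≠ 0, so the state is entangled.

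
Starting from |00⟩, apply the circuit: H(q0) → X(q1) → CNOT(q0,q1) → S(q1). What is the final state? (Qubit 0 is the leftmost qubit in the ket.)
(1/√2)i|01⟩ + 1/√2|10⟩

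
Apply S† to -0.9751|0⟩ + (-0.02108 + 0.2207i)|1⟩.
-0.9751|0⟩ + (0.2207 + 0.02108i)|1⟩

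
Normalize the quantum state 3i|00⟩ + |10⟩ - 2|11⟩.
0.8018i|00⟩ + 0.2673|10⟩ - 0.5345|11⟩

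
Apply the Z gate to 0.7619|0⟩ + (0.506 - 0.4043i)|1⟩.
0.7619|0⟩ + (-0.506 + 0.4043i)|1⟩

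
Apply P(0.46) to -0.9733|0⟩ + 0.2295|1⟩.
-0.9733|0⟩ + (0.2056 + 0.1019i)|1⟩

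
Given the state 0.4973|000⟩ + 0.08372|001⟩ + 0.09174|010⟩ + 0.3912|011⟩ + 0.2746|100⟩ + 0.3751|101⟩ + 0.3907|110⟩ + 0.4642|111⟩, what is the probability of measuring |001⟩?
0.007009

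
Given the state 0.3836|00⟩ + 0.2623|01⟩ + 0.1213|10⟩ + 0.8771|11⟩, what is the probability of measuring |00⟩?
0.1471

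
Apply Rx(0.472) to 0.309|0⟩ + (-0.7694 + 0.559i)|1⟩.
(0.4311 + 0.1799i)|0⟩ + (-0.7481 + 0.4713i)|1⟩

Rx(0.472) = [[cos(θ/2), −i·sin(θ/2)], [−i·sin(θ/2), cos(θ/2)]]; θ = 0.472, cos(θ/2) ≈ 0.972281, sin(θ/2) ≈ 0.233815.
With a = amp(|0⟩) = 0.309 and b = amp(|1⟩) = (-0.7694 + 0.559i):
new amp(|0⟩) = (0.972281)·a + (-0.233815i)·b = (0.4311 + 0.1799i)
new amp(|1⟩) = (-0.233815i)·a + (0.972281)·b = (-0.7481 + 0.4713i)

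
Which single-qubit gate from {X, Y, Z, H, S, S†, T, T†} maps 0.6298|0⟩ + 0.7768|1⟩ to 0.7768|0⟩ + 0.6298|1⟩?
X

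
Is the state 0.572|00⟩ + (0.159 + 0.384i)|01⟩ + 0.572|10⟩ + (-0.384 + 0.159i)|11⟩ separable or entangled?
Entangled

Writing the state as a|00⟩ + b|01⟩ + c|10⟩ + d|11⟩, it is a product state iff ad − bc = 0.
Here (a, b, c, d) = (0.572, (0.159 + 0.384i), 0.572, (-0.384 + 0.159i)): ad − bc = (0.572)(-0.384 + 0.159i) − (0.159 + 0.384i)(0.572) = (-0.3106 - 0.1287i) ≠ 0, so the state is entangled.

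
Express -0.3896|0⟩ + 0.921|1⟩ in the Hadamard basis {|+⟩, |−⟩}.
0.3758|+⟩ - 0.9267|−⟩

With |ψ⟩ = α|0⟩ + β|1⟩, the Hadamard-basis coefficients are ⟨+|ψ⟩ = (α + β)/√2 and ⟨−|ψ⟩ = (α − β)/√2.
Here α = -0.3896, β = 0.921: (α + β)/√2 = 0.3758, (α − β)/√2 = -0.9267.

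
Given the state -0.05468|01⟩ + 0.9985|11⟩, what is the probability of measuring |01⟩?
0.00299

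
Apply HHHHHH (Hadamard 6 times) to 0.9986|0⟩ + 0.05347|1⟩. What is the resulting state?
0.9986|0⟩ + 0.05347|1⟩

H² = I, so an even number of Hadamards cancels: H^6 = I and the state is unchanged.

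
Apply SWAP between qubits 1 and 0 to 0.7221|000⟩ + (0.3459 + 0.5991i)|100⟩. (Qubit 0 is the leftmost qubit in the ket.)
0.7221|000⟩ + (0.3459 + 0.5991i)|010⟩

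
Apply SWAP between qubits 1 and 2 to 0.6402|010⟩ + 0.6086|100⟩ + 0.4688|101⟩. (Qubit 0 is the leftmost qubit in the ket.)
0.6402|001⟩ + 0.6086|100⟩ + 0.4688|110⟩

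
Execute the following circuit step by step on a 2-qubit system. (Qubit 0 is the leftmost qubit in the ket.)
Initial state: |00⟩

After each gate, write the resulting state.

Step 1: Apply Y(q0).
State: i|10⟩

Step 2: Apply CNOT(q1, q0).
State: i|10⟩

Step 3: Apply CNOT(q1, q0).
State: i|10⟩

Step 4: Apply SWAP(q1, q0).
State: i|01⟩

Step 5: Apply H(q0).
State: (1/√2)i|01⟩ + (1/√2)i|11⟩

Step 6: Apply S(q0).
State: (1/√2)i|01⟩ - 1/√2|11⟩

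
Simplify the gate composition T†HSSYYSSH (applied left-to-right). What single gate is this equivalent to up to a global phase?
T†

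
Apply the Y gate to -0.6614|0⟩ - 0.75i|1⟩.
-0.75|0⟩ - 0.6614i|1⟩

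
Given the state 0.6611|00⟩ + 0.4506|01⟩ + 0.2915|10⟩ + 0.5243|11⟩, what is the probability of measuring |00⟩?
0.4371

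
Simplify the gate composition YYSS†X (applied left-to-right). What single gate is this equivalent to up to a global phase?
X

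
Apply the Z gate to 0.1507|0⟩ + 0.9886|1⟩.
0.1507|0⟩ - 0.9886|1⟩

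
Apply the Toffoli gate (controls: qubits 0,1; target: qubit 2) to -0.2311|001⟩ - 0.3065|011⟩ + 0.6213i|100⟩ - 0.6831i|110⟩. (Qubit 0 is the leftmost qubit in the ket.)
-0.2311|001⟩ - 0.3065|011⟩ + 0.6213i|100⟩ - 0.6831i|111⟩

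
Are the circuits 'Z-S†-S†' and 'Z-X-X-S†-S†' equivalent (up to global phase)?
Yes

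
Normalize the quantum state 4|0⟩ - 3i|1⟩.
0.8|0⟩ - 0.6i|1⟩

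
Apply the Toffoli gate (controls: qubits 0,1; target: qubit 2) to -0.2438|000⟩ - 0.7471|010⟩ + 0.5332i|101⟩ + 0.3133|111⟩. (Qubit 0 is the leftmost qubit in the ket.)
-0.2438|000⟩ - 0.7471|010⟩ + 0.5332i|101⟩ + 0.3133|110⟩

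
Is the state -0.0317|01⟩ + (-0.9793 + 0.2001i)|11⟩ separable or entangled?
Separable

Writing the state as a|00⟩ + b|01⟩ + c|10⟩ + d|11⟩, it is a product state iff ad − bc = 0.
Here (a, b, c, d) = (0, -0.0317, 0, (-0.9793 + 0.2001i)): ad − bc = (0)(-0.9793 + 0.2001i) − (-0.0317)(0) = 0, so the state is separable.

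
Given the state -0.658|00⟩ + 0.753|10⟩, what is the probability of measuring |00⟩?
0.433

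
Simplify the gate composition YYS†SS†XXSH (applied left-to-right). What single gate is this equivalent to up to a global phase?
H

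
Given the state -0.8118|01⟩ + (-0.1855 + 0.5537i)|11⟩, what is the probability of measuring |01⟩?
0.659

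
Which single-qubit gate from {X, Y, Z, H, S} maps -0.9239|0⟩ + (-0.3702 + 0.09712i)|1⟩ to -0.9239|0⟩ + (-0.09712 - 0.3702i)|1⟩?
S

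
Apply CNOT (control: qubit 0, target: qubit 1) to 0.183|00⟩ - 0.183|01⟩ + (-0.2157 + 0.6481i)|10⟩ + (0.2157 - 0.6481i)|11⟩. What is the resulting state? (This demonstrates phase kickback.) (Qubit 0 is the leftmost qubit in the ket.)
0.183|00⟩ - 0.183|01⟩ + (0.2157 - 0.6481i)|10⟩ + (-0.2157 + 0.6481i)|11⟩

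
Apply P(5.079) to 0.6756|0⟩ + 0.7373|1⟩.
0.6756|0⟩ + (0.2643 - 0.6883i)|1⟩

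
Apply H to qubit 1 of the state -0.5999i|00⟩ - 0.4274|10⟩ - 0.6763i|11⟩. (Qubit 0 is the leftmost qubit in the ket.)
-0.4242i|00⟩ - 0.4242i|01⟩ + (-0.3022 - 0.4782i)|10⟩ + (-0.3022 + 0.4782i)|11⟩

H on qubit 1 mixes each pair of kets that differ only in qubit 1: amplitudes (a, b) of (|…0…⟩, |…1…⟩) become ((a + b)/√2, (a − b)/√2). Kets absent from the input have amplitude 0.
(|00⟩, |01⟩): (a, b) = (-0.5999i, 0) → (-0.4242i, -0.4242i)
(|10⟩, |11⟩): (a, b) = (-0.4274, -0.6763i) → ((-0.3022 - 0.4782i), (-0.3022 + 0.4782i))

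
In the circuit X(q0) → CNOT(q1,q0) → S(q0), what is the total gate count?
3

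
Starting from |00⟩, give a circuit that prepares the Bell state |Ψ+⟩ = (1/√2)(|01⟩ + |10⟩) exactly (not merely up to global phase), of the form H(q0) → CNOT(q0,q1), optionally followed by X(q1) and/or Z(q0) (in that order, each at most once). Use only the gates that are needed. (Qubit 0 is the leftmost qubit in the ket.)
H(q0) → CNOT(q0,q1) → X(q1)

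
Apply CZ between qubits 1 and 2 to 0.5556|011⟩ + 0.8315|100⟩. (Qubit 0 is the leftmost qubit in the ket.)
-0.5556|011⟩ + 0.8315|100⟩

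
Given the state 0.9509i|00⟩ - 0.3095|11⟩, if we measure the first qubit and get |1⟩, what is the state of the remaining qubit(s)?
-|1⟩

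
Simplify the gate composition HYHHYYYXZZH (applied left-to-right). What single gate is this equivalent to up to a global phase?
Z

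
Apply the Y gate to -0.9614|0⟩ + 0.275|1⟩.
-0.275i|0⟩ - 0.9614i|1⟩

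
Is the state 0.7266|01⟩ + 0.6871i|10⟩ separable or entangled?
Entangled

Writing the state as a|00⟩ + b|01⟩ + c|10⟩ + d|11⟩, it is a product state iff ad − bc = 0.
Here (a, b, c, d) = (0, 0.7266, 0.6871i, 0): ad − bc = (0)(0) − (0.7266)(0.6871i) = -0.4992i ≠ 0, so the state is entangled.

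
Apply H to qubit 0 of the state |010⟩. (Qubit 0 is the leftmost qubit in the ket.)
1/√2|010⟩ + 1/√2|110⟩

H on qubit 0 mixes each pair of kets that differ only in qubit 0: amplitudes (a, b) of (|…0…⟩, |…1…⟩) become ((a + b)/√2, (a − b)/√2). Kets absent from the input have amplitude 0.
(|010⟩, |110⟩): (a, b) = (1, 0) → (1/√2, 1/√2)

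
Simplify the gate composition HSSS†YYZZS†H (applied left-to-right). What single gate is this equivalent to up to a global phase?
I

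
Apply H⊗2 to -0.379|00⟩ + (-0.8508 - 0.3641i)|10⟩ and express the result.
(-0.6149 - 0.1821i)|00⟩ + (-0.6149 - 0.1821i)|01⟩ + (0.2359 + 0.1821i)|10⟩ + (0.2359 + 0.1821i)|11⟩

H⊗2 gives amp(|y⟩) = (1/2) Σ_x (−1)^(x·y) amp(|x⟩), where x·y is the number of positions in which both x and y have a 1.
|00⟩: (-0.379 + (-0.8508 - 0.3641i))/2 = (-0.6149 - 0.1821i)
|01⟩: (-0.379 + (-0.8508 - 0.3641i))/2 = (-0.6149 - 0.1821i)
|10⟩: (-0.379 - (-0.8508 - 0.3641i))/2 = (0.2359 + 0.1821i)
|11⟩: (-0.379 - (-0.8508 - 0.3641i))/2 = (0.2359 + 0.1821i)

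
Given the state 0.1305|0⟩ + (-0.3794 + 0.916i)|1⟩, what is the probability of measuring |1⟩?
0.983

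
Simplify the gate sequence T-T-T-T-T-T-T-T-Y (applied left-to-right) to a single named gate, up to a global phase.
Y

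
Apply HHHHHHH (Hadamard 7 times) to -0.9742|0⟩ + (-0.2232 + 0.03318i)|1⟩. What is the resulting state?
(-0.8467 + 0.02346i)|0⟩ + (-0.531 - 0.02346i)|1⟩

H² = I, so H^7 = H: a single Hadamard. With (a, b) = (-0.9742, (-0.2232 + 0.03318i)), H gives ((a + b)/√2, (a − b)/√2) = ((-0.8467 + 0.02346i), (-0.531 - 0.02346i)).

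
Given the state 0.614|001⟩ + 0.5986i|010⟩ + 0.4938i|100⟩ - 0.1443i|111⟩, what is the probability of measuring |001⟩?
0.377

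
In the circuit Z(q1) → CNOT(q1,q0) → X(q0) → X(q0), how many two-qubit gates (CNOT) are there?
1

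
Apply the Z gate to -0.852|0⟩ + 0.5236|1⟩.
-0.852|0⟩ - 0.5236|1⟩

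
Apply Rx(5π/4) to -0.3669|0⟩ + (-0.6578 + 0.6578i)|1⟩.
(0.7481 + 0.6077i)|0⟩ + (0.2517 + 0.08724i)|1⟩

Rx(5π/4) = [[cos(θ/2), −i·sin(θ/2)], [−i·sin(θ/2), cos(θ/2)]]; θ = 5π/4, cos(θ/2) ≈ -0.382683, sin(θ/2) ≈ 0.92388.
With a = amp(|0⟩) = -0.3669 and b = amp(|1⟩) = (-0.6578 + 0.6578i):
new amp(|0⟩) = (-0.382683)·a + (-0.92388i)·b = (0.7481 + 0.6077i)
new amp(|1⟩) = (-0.92388i)·a + (-0.382683)·b = (0.2517 + 0.08724i)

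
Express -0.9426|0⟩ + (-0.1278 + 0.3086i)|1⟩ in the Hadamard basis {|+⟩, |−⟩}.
(-0.7569 + 0.2182i)|+⟩ + (-0.5762 - 0.2182i)|−⟩

With |ψ⟩ = α|0⟩ + β|1⟩, the Hadamard-basis coefficients are ⟨+|ψ⟩ = (α + β)/√2 and ⟨−|ψ⟩ = (α − β)/√2.
Here α = -0.9426, β = (-0.1278 + 0.3086i): (α + β)/√2 = (-0.7569 + 0.2182i), (α − β)/√2 = (-0.5762 - 0.2182i).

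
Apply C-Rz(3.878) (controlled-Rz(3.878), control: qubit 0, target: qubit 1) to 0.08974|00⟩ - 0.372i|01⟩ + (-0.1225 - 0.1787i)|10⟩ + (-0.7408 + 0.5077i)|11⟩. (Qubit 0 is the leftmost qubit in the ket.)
0.08974|00⟩ - 0.372i|01⟩ + (-0.1226 + 0.1786i)|10⟩ + (-0.207 - 0.8739i)|11⟩

C-Rz(3.878) leaves the control-|0⟩ kets |00⟩, |01⟩ unchanged and applies Rz(3.878) to qubit 1 on the control-|1⟩ pair (|10⟩, |11⟩).
Rz(3.878) = [[e^(−iθ/2), 0], [0, e^(iθ/2)]] with e^(±iθ/2) = cos(θ/2) ± i·sin(θ/2); θ = 3.878, cos(θ/2) ≈ -0.35994, sin(θ/2) ≈ 0.932975.
With a = amp(|10⟩) = (-0.1225 - 0.1787i) and b = amp(|11⟩) = (-0.7408 + 0.5077i):
new amp(|10⟩) = (-0.35994 - 0.932975i)·a = (-0.1226 + 0.1786i)
new amp(|11⟩) = (-0.35994 + 0.932975i)·b = (-0.207 - 0.8739i)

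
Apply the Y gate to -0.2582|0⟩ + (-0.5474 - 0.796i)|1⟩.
(-0.796 + 0.5474i)|0⟩ - 0.2582i|1⟩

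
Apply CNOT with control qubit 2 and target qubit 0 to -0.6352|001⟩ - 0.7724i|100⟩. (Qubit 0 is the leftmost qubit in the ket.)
-0.7724i|100⟩ - 0.6352|101⟩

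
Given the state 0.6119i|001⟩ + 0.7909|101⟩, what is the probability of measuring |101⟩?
0.6255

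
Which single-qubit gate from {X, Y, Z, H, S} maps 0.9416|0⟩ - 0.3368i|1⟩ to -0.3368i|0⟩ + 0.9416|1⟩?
X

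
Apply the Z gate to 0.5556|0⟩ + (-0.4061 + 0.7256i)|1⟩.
0.5556|0⟩ + (0.4061 - 0.7256i)|1⟩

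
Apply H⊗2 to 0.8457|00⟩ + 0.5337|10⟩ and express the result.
0.6897|00⟩ + 0.6897|01⟩ + 0.156|10⟩ + 0.156|11⟩

H⊗2 gives amp(|y⟩) = (1/2) Σ_x (−1)^(x·y) amp(|x⟩), where x·y is the number of positions in which both x and y have a 1.
|00⟩: (0.8457 + 0.5337)/2 = 0.6897
|01⟩: (0.8457 + 0.5337)/2 = 0.6897
|10⟩: (0.8457 - 0.5337)/2 = 0.156
|11⟩: (0.8457 - 0.5337)/2 = 0.156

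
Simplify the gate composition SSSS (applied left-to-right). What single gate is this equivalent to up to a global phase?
I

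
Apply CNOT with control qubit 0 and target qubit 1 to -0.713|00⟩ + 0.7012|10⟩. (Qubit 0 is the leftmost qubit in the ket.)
-0.713|00⟩ + 0.7012|11⟩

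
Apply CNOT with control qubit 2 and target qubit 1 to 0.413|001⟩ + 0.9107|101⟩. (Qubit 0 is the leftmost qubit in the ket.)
0.413|011⟩ + 0.9107|111⟩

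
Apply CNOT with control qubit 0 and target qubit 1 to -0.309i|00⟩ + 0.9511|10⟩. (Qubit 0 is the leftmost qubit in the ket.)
-0.309i|00⟩ + 0.9511|11⟩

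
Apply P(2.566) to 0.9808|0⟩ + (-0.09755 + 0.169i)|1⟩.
0.9808|0⟩ + (-0.01016 - 0.1949i)|1⟩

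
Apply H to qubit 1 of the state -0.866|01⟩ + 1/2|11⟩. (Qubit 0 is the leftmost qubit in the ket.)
-0.6124|00⟩ + 0.6124|01⟩ + 1/√8|10⟩ - 1/√8|11⟩

H on qubit 1 mixes each pair of kets that differ only in qubit 1: amplitudes (a, b) of (|…0…⟩, |…1…⟩) become ((a + b)/√2, (a − b)/√2). Kets absent from the input have amplitude 0.
(|00⟩, |01⟩): (a, b) = (0, -0.866) → (-0.6124, 0.6124)
(|10⟩, |11⟩): (a, b) = (0, 1/2) → (1/√8, -1/√8)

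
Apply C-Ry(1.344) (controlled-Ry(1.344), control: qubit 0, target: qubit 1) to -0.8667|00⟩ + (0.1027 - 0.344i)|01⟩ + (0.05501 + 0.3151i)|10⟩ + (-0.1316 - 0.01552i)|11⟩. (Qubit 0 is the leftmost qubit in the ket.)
-0.8667|00⟩ + (0.1027 - 0.344i)|01⟩ + (0.125 + 0.2563i)|10⟩ + (-0.06874 + 0.184i)|11⟩

C-Ry(1.344) leaves the control-|0⟩ kets |00⟩, |01⟩ unchanged and applies Ry(1.344) to qubit 1 on the control-|1⟩ pair (|10⟩, |11⟩).
Ry(1.344) = [[cos(θ/2), −sin(θ/2)], [sin(θ/2), cos(θ/2)]]; θ = 1.344, cos(θ/2) ≈ 0.782578, sin(θ/2) ≈ 0.622552.
With a = amp(|10⟩) = (0.05501 + 0.3151i) and b = amp(|11⟩) = (-0.1316 - 0.01552i):
new amp(|10⟩) = (0.782578)·a + (-0.622552)·b = (0.125 + 0.2563i)
new amp(|11⟩) = (0.622552)·a + (0.782578)·b = (-0.06874 + 0.184i)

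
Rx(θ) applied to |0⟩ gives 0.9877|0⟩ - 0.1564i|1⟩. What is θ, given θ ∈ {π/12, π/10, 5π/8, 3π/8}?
π/10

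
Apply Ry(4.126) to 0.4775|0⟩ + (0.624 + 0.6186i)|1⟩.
(-0.7756 - 0.5452i)|0⟩ + (0.1259 - 0.2923i)|1⟩

Ry(4.126) = [[cos(θ/2), −sin(θ/2)], [sin(θ/2), cos(θ/2)]]; θ = 4.126, cos(θ/2) ≈ -0.472569, sin(θ/2) ≈ 0.881294.
With a = amp(|0⟩) = 0.4775 and b = amp(|1⟩) = (0.624 + 0.6186i):
new amp(|0⟩) = (-0.472569)·a + (-0.881294)·b = (-0.7756 - 0.5452i)
new amp(|1⟩) = (0.881294)·a + (-0.472569)·b = (0.1259 - 0.2923i)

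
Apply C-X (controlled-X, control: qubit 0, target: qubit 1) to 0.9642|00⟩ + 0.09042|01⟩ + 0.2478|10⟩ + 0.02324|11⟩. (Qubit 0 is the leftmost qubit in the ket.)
0.9642|00⟩ + 0.09042|01⟩ + 0.02324|10⟩ + 0.2478|11⟩

C-X leaves the control-|0⟩ kets |00⟩, |01⟩ unchanged and applies X to qubit 1 on the control-|1⟩ pair (|10⟩, |11⟩).
X = [[0, 1], [1, 0]].
With a = amp(|10⟩) = 0.2478 and b = amp(|11⟩) = 0.02324:
new amp(|10⟩) = (1)·b = 0.02324
new amp(|11⟩) = (1)·a = 0.2478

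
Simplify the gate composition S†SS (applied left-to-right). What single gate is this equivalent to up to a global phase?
S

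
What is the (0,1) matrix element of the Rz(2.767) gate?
0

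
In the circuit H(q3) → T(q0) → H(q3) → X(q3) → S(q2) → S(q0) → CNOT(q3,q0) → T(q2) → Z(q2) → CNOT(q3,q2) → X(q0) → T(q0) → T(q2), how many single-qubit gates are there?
11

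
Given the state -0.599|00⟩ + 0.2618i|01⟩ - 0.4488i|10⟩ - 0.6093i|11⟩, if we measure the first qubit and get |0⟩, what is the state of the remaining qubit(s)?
-0.9163|0⟩ + 0.4005i|1⟩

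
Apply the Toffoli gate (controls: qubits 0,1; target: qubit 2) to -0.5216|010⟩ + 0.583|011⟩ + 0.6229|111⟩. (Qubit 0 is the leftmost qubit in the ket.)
-0.5216|010⟩ + 0.583|011⟩ + 0.6229|110⟩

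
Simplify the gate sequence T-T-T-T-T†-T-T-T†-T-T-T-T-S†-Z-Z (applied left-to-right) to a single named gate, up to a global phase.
S†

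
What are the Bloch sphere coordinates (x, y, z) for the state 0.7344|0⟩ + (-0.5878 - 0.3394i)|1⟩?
(-0.8634, -0.4985, 0.07864)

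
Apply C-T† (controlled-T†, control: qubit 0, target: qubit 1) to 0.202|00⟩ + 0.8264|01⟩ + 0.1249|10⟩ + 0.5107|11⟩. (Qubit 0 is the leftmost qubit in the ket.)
0.202|00⟩ + 0.8264|01⟩ + 0.1249|10⟩ + (0.3611 - 0.3611i)|11⟩

C-T† leaves the control-|0⟩ kets |00⟩, |01⟩ unchanged and applies T† to qubit 1 on the control-|1⟩ pair (|10⟩, |11⟩).
T† = [[1, 0], [0, (1/√2 - (1/√2)i)]].
With a = amp(|10⟩) = 0.1249 and b = amp(|11⟩) = 0.5107:
new amp(|10⟩) = (1)·a = 0.1249
new amp(|11⟩) = (1/√2 - (1/√2)i)·b = (0.3611 - 0.3611i)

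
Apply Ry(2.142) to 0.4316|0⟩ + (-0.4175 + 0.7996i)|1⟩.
(0.5733 - 0.7018i)|0⟩ + (0.1787 + 0.3832i)|1⟩

Ry(2.142) = [[cos(θ/2), −sin(θ/2)], [sin(θ/2), cos(θ/2)]]; θ = 2.142, cos(θ/2) ≈ 0.479247, sin(θ/2) ≈ 0.87768.
With a = amp(|0⟩) = 0.4316 and b = amp(|1⟩) = (-0.4175 + 0.7996i):
new amp(|0⟩) = (0.479247)·a + (-0.87768)·b = (0.5733 - 0.7018i)
new amp(|1⟩) = (0.87768)·a + (0.479247)·b = (0.1787 + 0.3832i)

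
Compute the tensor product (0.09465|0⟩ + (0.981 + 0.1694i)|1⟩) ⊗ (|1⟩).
0.09465|01⟩ + (0.981 + 0.1694i)|11⟩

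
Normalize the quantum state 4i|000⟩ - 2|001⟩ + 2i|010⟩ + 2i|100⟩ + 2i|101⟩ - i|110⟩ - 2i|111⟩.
0.6576i|000⟩ - 0.3288|001⟩ + 0.3288i|010⟩ + 0.3288i|100⟩ + 0.3288i|101⟩ - 0.1644i|110⟩ - 0.3288i|111⟩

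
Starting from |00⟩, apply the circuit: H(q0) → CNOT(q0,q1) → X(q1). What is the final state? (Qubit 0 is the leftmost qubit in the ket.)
1/√2|01⟩ + 1/√2|10⟩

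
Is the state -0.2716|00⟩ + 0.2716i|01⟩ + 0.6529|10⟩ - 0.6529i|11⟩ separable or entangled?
Separable

Writing the state as a|00⟩ + b|01⟩ + c|10⟩ + d|11⟩, it is a product state iff ad − bc = 0.
Here (a, b, c, d) = (-0.2716, 0.2716i, 0.6529, -0.6529i): ad − bc = (-0.2716)(-0.6529i) − (0.2716i)(0.6529) = 0, so the state is separable.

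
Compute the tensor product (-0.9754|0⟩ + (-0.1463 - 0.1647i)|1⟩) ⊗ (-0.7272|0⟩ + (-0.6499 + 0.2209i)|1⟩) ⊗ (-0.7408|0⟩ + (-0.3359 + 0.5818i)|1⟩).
-0.5255|000⟩ + (-0.2383 + 0.4127i)|001⟩ + (-0.4696 + 0.1596i)|010⟩ + (-0.08757 + 0.4412i)|011⟩ + (-0.07881 - 0.08873i)|100⟩ + (-0.1054 + 0.02167i)|101⟩ + (-0.09739 - 0.05535i)|110⟩ + (-0.08763 + 0.05139i)|111⟩

amp(|b₁b₂…⟩) = product of the factor amplitudes for bits b₁, b₂, …; only kets whose every factor amplitude is nonzero survive.
|000⟩: (-0.9754)(-0.7272)(-0.7408) = -0.5255
|001⟩: (-0.9754)(-0.7272)(-0.3359 + 0.5818i) = (-0.2383 + 0.4127i)
|010⟩: (-0.9754)(-0.6499 + 0.2209i)(-0.7408) = (-0.4696 + 0.1596i)
|011⟩: (-0.9754)(-0.6499 + 0.2209i)(-0.3359 + 0.5818i) = (-0.08757 + 0.4412i)
|100⟩: (-0.1463 - 0.1647i)(-0.7272)(-0.7408) = (-0.07881 - 0.08873i)
|101⟩: (-0.1463 - 0.1647i)(-0.7272)(-0.3359 + 0.5818i) = (-0.1054 + 0.02167i)
|110⟩: (-0.1463 - 0.1647i)(-0.6499 + 0.2209i)(-0.7408) = (-0.09739 - 0.05535i)
|111⟩: (-0.1463 - 0.1647i)(-0.6499 + 0.2209i)(-0.3359 + 0.5818i) = (-0.08763 + 0.05139i)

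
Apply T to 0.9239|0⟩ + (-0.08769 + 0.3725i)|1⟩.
0.9239|0⟩ + (-0.3254 + 0.2014i)|1⟩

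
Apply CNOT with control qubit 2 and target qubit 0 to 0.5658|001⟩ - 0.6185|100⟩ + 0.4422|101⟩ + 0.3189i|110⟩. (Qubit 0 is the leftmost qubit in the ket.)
0.4422|001⟩ - 0.6185|100⟩ + 0.5658|101⟩ + 0.3189i|110⟩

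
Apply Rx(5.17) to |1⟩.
-0.5283i|0⟩ - 0.8491|1⟩

Rx(5.17) = [[cos(θ/2), −i·sin(θ/2)], [−i·sin(θ/2), cos(θ/2)]]; θ = 5.17, cos(θ/2) ≈ -0.84906, sin(θ/2) ≈ 0.528296.
With a = amp(|0⟩) = 0 and b = amp(|1⟩) = 1:
new amp(|0⟩) = (-0.84906)·a + (-0.528296i)·b = -0.5283i
new amp(|1⟩) = (-0.528296i)·a + (-0.84906)·b = -0.8491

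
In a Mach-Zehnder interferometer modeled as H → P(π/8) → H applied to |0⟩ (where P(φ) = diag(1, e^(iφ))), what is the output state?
(0.9619 + 0.1913i)|0⟩ + (0.03806 - 0.1913i)|1⟩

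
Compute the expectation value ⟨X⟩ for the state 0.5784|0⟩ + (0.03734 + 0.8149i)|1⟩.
0.04319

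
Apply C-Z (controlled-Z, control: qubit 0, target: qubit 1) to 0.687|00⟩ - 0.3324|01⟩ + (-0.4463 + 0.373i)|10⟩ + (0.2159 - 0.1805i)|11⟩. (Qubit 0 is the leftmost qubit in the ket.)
0.687|00⟩ - 0.3324|01⟩ + (-0.4463 + 0.373i)|10⟩ + (-0.2159 + 0.1805i)|11⟩

C-Z leaves the control-|0⟩ kets |00⟩, |01⟩ unchanged and applies Z to qubit 1 on the control-|1⟩ pair (|10⟩, |11⟩).
Z = [[1, 0], [0, -1]].
With a = amp(|10⟩) = (-0.4463 + 0.373i) and b = amp(|11⟩) = (0.2159 - 0.1805i):
new amp(|10⟩) = (1)·a = (-0.4463 + 0.373i)
new amp(|11⟩) = (-1)·b = (-0.2159 + 0.1805i)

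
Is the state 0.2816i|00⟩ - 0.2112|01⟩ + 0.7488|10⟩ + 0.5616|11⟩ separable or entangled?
Entangled

Writing the state as a|00⟩ + b|01⟩ + c|10⟩ + d|11⟩, it is a product state iff ad − bc = 0.
Here (a, b, c, d) = (0.2816i, -0.2112, 0.7488, 0.5616): ad − bc = (0.2816i)(0.5616) − (-0.2112)(0.7488) = (0.1581 + 0.1581i) ≠ 0, so the state is entangled.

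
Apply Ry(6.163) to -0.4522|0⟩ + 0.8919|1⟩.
0.3978|0⟩ - 0.9174|1⟩

Ry(6.163) = [[cos(θ/2), −sin(θ/2)], [sin(θ/2), cos(θ/2)]]; θ = 6.163, cos(θ/2) ≈ -0.998195, sin(θ/2) ≈ 0.0600565.
With a = amp(|0⟩) = -0.4522 and b = amp(|1⟩) = 0.8919:
new amp(|0⟩) = (-0.998195)·a + (-0.0600565)·b = 0.3978
new amp(|1⟩) = (0.0600565)·a + (-0.998195)·b = -0.9174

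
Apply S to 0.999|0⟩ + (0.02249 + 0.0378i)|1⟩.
0.999|0⟩ + (-0.0378 + 0.02249i)|1⟩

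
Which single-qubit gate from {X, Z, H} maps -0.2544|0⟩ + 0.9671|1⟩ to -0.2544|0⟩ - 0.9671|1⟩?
Z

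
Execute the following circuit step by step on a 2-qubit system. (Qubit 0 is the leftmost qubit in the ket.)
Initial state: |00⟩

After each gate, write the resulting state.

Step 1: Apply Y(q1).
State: i|01⟩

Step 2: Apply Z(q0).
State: i|01⟩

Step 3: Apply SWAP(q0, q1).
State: i|10⟩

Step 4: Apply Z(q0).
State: -i|10⟩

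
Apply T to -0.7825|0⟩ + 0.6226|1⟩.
-0.7825|0⟩ + (0.4402 + 0.4402i)|1⟩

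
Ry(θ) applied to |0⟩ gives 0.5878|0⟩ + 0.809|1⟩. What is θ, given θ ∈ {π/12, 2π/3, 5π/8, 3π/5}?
3π/5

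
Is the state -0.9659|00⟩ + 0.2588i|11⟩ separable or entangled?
Entangled

Writing the state as a|00⟩ + b|01⟩ + c|10⟩ + d|11⟩, it is a product state iff ad − bc = 0.
Here (a, b, c, d) = (-0.9659, 0, 0, 0.2588i): ad − bc = (-0.9659)(0.2588i) − (0)(0) = -0.25i ≠ 0, so the state is entangled.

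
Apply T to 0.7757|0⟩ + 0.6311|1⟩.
0.7757|0⟩ + (0.4463 + 0.4463i)|1⟩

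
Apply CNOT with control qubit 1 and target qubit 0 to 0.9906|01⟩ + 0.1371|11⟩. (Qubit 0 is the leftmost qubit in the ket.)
0.1371|01⟩ + 0.9906|11⟩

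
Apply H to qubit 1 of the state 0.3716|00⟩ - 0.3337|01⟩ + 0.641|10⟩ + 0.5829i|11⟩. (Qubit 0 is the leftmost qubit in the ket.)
0.0268|00⟩ + 0.4987|01⟩ + (0.4533 + 0.4122i)|10⟩ + (0.4533 - 0.4122i)|11⟩

H on qubit 1 mixes each pair of kets that differ only in qubit 1: amplitudes (a, b) of (|…0…⟩, |…1…⟩) become ((a + b)/√2, (a − b)/√2). Kets absent from the input have amplitude 0.
(|00⟩, |01⟩): (a, b) = (0.3716, -0.3337) → (0.0268, 0.4987)
(|10⟩, |11⟩): (a, b) = (0.641, 0.5829i) → ((0.4533 + 0.4122i), (0.4533 - 0.4122i))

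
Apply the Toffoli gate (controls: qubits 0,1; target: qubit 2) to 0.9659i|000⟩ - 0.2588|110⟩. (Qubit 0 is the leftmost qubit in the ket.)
0.9659i|000⟩ - 0.2588|111⟩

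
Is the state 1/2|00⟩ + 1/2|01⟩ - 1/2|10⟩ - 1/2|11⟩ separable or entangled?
Separable

Writing the state as a|00⟩ + b|01⟩ + c|10⟩ + d|11⟩, it is a product state iff ad − bc = 0.
Here (a, b, c, d) = (1/2, 1/2, -1/2, -1/2): ad − bc = (1/2)(-1/2) − (1/2)(-1/2) = 0, so the state is separable.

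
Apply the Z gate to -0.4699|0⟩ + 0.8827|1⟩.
-0.4699|0⟩ - 0.8827|1⟩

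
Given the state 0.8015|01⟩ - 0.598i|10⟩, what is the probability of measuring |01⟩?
0.6424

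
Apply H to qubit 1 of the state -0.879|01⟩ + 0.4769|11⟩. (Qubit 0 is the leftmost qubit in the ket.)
-0.6215|00⟩ + 0.6215|01⟩ + 0.3372|10⟩ - 0.3372|11⟩

H on qubit 1 mixes each pair of kets that differ only in qubit 1: amplitudes (a, b) of (|…0…⟩, |…1…⟩) become ((a + b)/√2, (a − b)/√2). Kets absent from the input have amplitude 0.
(|00⟩, |01⟩): (a, b) = (0, -0.879) → (-0.6215, 0.6215)
(|10⟩, |11⟩): (a, b) = (0, 0.4769) → (0.3372, -0.3372)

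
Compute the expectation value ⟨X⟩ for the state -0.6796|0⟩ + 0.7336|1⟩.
-0.9971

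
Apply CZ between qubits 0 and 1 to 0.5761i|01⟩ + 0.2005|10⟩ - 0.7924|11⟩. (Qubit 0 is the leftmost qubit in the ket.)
0.5761i|01⟩ + 0.2005|10⟩ + 0.7924|11⟩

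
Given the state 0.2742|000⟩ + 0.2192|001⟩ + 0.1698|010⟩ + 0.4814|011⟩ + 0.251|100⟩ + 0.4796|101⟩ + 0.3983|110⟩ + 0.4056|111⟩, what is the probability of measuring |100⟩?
0.063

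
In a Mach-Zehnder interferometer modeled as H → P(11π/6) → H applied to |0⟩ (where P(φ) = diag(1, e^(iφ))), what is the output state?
(0.933 - 0.25i)|0⟩ + (0.06699 + 0.25i)|1⟩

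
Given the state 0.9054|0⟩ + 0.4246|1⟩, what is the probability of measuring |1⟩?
0.1803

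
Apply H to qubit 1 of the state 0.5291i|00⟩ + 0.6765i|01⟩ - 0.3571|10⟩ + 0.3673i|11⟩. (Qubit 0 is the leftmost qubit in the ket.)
0.8525i|00⟩ - 0.1042i|01⟩ + (-0.2525 + 0.2597i)|10⟩ + (-0.2525 - 0.2597i)|11⟩

H on qubit 1 mixes each pair of kets that differ only in qubit 1: amplitudes (a, b) of (|…0…⟩, |…1…⟩) become ((a + b)/√2, (a − b)/√2). Kets absent from the input have amplitude 0.
(|00⟩, |01⟩): (a, b) = (0.5291i, 0.6765i) → (0.8525i, -0.1042i)
(|10⟩, |11⟩): (a, b) = (-0.3571, 0.3673i) → ((-0.2525 + 0.2597i), (-0.2525 - 0.2597i))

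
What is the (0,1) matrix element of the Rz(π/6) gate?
0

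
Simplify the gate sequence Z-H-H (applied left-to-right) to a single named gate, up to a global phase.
Z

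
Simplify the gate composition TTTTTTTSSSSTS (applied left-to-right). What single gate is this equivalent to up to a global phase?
S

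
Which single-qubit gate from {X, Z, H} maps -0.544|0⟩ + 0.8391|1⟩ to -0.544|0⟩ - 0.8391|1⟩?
Z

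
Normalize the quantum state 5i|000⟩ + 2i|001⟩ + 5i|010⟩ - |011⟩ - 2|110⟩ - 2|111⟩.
0.6299i|000⟩ + 0.252i|001⟩ + 0.6299i|010⟩ - 0.126|011⟩ - 0.252|110⟩ - 0.252|111⟩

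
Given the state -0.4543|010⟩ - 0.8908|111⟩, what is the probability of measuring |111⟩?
0.7935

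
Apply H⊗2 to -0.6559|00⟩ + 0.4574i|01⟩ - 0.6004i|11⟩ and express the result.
(-0.328 - 0.0715i)|00⟩ + (-0.328 + 0.0715i)|01⟩ + (-0.328 + 0.5289i)|10⟩ + (-0.328 - 0.5289i)|11⟩

H⊗2 gives amp(|y⟩) = (1/2) Σ_x (−1)^(x·y) amp(|x⟩), where x·y is the number of positions in which both x and y have a 1.
|00⟩: (-0.6559 + 0.4574i - 0.6004i)/2 = (-0.328 - 0.0715i)
|01⟩: (-0.6559 - 0.4574i + 0.6004i)/2 = (-0.328 + 0.0715i)
|10⟩: (-0.6559 + 0.4574i + 0.6004i)/2 = (-0.328 + 0.5289i)
|11⟩: (-0.6559 - 0.4574i - 0.6004i)/2 = (-0.328 - 0.5289i)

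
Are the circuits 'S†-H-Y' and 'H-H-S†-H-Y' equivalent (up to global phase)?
Yes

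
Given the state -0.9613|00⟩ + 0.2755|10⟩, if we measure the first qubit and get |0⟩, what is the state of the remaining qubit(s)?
-|0⟩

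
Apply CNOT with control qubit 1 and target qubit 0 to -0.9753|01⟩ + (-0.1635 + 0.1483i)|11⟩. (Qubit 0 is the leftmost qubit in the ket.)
(-0.1635 + 0.1483i)|01⟩ - 0.9753|11⟩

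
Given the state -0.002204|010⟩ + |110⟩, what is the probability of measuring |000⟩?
0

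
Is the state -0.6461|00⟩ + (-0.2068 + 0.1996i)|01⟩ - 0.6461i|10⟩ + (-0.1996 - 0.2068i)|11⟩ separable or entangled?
Separable

Writing the state as a|00⟩ + b|01⟩ + c|10⟩ + d|11⟩, it is a product state iff ad − bc = 0.
Here (a, b, c, d) = (-0.6461, (-0.2068 + 0.1996i), -0.6461i, (-0.1996 - 0.2068i)): ad − bc = (-0.6461)(-0.1996 - 0.2068i) − (-0.2068 + 0.1996i)(-0.6461i) = 0, so the state is separable.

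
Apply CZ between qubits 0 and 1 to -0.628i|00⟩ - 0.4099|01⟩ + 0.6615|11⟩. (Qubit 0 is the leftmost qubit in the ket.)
-0.628i|00⟩ - 0.4099|01⟩ - 0.6615|11⟩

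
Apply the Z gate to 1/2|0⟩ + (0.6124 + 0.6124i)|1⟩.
1/2|0⟩ + (-0.6124 - 0.6124i)|1⟩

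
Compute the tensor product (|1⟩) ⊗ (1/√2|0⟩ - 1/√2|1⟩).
1/√2|10⟩ - 1/√2|11⟩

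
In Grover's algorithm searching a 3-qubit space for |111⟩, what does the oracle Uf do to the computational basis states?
Uf|x⟩ = -|x⟩ if x = 111, else |x⟩ (phase flip on target)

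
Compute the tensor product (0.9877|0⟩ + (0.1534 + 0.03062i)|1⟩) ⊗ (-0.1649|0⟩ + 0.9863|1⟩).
-0.1629|00⟩ + 0.9742|01⟩ + (-0.0253 - 0.005049i)|10⟩ + (0.1513 + 0.0302i)|11⟩

amp(|b₁b₂…⟩) = product of the factor amplitudes for bits b₁, b₂, …; only kets whose every factor amplitude is nonzero survive.
|00⟩: (0.9877)(-0.1649) = -0.1629
|01⟩: (0.9877)(0.9863) = 0.9742
|10⟩: (0.1534 + 0.03062i)(-0.1649) = (-0.0253 - 0.005049i)
|11⟩: (0.1534 + 0.03062i)(0.9863) = (0.1513 + 0.0302i)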